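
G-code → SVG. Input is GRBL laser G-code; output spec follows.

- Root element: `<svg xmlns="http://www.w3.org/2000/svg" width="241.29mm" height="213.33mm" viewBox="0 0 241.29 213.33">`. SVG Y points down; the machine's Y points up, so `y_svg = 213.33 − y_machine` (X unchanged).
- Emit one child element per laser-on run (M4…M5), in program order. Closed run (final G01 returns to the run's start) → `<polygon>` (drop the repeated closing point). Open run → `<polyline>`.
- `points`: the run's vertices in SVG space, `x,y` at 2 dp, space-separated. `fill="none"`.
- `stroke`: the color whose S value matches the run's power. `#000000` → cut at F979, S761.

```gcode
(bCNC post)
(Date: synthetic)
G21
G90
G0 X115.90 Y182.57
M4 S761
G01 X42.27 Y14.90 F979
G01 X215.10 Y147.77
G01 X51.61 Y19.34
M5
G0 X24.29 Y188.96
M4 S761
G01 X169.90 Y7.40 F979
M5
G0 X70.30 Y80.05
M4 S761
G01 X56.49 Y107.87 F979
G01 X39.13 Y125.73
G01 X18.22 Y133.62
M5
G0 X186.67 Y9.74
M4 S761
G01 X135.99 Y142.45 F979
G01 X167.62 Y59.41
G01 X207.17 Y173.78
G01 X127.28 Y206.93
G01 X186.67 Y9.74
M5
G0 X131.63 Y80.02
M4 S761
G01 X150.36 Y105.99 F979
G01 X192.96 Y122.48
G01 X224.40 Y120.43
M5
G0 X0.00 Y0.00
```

Each laser-on run becomes one SVG element. Flip Y back into SVG space with y_svg = 213.33 − y_machine. Every run uses S761, so all elements get stroke `#000000` (cut).

Run 1: The run is open, so emit a `<polyline>` with points (Y-flipped): 115.90,30.76 42.27,198.43 215.10,65.56 51.61,193.99.

Run 2: The run is open, so emit a `<polyline>` with points (Y-flipped): 24.29,24.37 169.90,205.93.

Run 3: The run is open, so emit a `<polyline>` with points (Y-flipped): 70.30,133.28 56.49,105.46 39.13,87.60 18.22,79.71.

Run 4: The run returns to its start, so emit a `<polygon>` with points (Y-flipped): 186.67,203.59 135.99,70.88 167.62,153.92 207.17,39.55 127.28,6.40.

Run 5: The run is open, so emit a `<polyline>` with points (Y-flipped): 131.63,133.31 150.36,107.34 192.96,90.85 224.40,92.90.

<svg xmlns="http://www.w3.org/2000/svg" width="241.29mm" height="213.33mm" viewBox="0 0 241.29 213.33">
  <polyline points="115.90,30.76 42.27,198.43 215.10,65.56 51.61,193.99" fill="none" stroke="#000000"/>
  <polyline points="24.29,24.37 169.90,205.93" fill="none" stroke="#000000"/>
  <polyline points="70.30,133.28 56.49,105.46 39.13,87.60 18.22,79.71" fill="none" stroke="#000000"/>
  <polygon points="186.67,203.59 135.99,70.88 167.62,153.92 207.17,39.55 127.28,6.40" fill="none" stroke="#000000"/>
  <polyline points="131.63,133.31 150.36,107.34 192.96,90.85 224.40,92.90" fill="none" stroke="#000000"/>
</svg>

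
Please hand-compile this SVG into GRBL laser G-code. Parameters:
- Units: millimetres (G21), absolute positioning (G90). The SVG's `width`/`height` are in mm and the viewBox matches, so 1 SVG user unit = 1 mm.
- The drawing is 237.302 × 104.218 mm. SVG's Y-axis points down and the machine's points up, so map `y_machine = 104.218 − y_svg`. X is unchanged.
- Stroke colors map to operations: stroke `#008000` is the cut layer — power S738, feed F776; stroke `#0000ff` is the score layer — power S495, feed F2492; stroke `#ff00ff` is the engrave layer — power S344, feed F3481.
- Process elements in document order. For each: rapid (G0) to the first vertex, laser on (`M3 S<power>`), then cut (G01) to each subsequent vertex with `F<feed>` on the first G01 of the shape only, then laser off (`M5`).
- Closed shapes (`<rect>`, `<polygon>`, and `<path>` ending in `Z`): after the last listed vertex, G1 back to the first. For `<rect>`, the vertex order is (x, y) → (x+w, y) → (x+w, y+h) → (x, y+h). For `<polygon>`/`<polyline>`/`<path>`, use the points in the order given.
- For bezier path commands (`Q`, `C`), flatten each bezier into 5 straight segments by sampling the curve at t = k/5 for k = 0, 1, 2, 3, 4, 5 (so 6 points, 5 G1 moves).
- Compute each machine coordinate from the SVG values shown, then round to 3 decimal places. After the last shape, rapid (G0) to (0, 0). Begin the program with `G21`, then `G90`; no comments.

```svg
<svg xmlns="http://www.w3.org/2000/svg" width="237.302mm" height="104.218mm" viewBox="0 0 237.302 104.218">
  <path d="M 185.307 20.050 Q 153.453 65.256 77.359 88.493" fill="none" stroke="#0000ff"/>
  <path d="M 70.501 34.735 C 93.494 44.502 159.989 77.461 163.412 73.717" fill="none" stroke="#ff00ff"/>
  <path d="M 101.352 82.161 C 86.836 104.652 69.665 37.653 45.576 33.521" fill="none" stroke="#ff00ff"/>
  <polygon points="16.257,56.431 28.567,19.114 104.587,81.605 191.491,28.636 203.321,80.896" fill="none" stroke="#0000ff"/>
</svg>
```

1 u = 1 mm; y_m = 104.218 − y.

[1] `<path>` quadratic bezier, #0000ff→score S495 F2492: (185.307,84.168) → (170.796,66.964) → (152.745,51.518) → (131.156,37.830) → (106.027,25.899) → (77.359,15.725)

[2] `<path>` cubic bezier, #ff00ff→engrave S344 F3481: (70.501,69.483) → (88.664,61.319) → (112.153,50.464) → (135.851,39.792) → (154.642,32.180) → (163.412,30.501)

[3] `<path>` cubic bezier, #ff00ff→engrave S344 F3481: (101.352,22.057) → (92.290,18.082) → (82.386,28.272) → (71.435,45.313) → (59.233,61.893) → (45.576,70.697)

[4] `<polygon>` closed polygon, #0000ff→score S495 F2492: (16.257,47.787) → (28.567,85.104) → (104.587,22.613) → (191.491,75.582) → (203.321,23.322) → (16.257,47.787) (closed)

G21
G90
G0 X185.307 Y84.168
M3 S495
G01 X170.796 Y66.964 F2492
G01 X152.745 Y51.518
G01 X131.156 Y37.830
G01 X106.027 Y25.899
G01 X77.359 Y15.725
M5
G0 X70.501 Y69.483
M3 S344
G01 X88.664 Y61.319 F3481
G01 X112.153 Y50.464
G01 X135.851 Y39.792
G01 X154.642 Y32.180
G01 X163.412 Y30.501
M5
G0 X101.352 Y22.057
M3 S344
G01 X92.290 Y18.082 F3481
G01 X82.386 Y28.272
G01 X71.435 Y45.313
G01 X59.233 Y61.893
G01 X45.576 Y70.697
M5
G0 X16.257 Y47.787
M3 S495
G01 X28.567 Y85.104 F2492
G01 X104.587 Y22.613
G01 X191.491 Y75.582
G01 X203.321 Y23.322
G01 X16.257 Y47.787
M5
G0 X0.000 Y0.000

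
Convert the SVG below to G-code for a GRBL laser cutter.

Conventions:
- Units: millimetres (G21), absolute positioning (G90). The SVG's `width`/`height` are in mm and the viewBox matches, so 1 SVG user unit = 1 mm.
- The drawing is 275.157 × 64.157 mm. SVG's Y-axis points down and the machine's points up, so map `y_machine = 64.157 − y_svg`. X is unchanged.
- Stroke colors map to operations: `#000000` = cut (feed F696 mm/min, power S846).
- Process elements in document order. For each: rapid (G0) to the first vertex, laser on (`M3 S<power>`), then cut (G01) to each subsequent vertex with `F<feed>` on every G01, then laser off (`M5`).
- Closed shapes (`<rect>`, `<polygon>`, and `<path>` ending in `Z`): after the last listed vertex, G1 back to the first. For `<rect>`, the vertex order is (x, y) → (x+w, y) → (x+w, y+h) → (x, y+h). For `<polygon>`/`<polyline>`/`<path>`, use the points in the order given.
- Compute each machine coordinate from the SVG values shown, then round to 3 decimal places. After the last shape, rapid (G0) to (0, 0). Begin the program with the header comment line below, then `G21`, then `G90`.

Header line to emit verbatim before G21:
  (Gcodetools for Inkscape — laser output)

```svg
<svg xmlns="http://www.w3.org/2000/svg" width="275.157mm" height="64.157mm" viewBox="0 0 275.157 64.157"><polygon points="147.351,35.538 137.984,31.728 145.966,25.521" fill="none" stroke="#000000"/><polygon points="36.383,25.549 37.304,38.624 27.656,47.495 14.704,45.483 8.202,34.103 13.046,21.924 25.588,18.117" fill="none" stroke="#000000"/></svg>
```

(Gcodetools for Inkscape — laser output)
G21
G90
G0 X147.351 Y28.619
M3 S846
G01 X137.984 Y32.429 F696
G01 X145.966 Y38.636 F696
G01 X147.351 Y28.619 F696
M5
G0 X36.383 Y38.608
M3 S846
G01 X37.304 Y25.533 F696
G01 X27.656 Y16.662 F696
G01 X14.704 Y18.674 F696
G01 X8.202 Y30.054 F696
G01 X13.046 Y42.233 F696
G01 X25.588 Y46.040 F696
G01 X36.383 Y38.608 F696
M5
G0 X0.000 Y0.000

1 u = 1 mm; y_m = 64.157 − y.

[1] `<polygon>` regular polygon, #000000→cut S846 F696: (147.351,28.619) → (137.984,32.429) → (145.966,38.636) → (147.351,28.619) (closed)

[2] `<polygon>` regular polygon, #000000→cut S846 F696: (36.383,38.608) → (37.304,25.533) → (27.656,16.662) → (14.704,18.674) → (8.202,30.054) → (13.046,42.233) → (25.588,46.040) → (36.383,38.608) (closed)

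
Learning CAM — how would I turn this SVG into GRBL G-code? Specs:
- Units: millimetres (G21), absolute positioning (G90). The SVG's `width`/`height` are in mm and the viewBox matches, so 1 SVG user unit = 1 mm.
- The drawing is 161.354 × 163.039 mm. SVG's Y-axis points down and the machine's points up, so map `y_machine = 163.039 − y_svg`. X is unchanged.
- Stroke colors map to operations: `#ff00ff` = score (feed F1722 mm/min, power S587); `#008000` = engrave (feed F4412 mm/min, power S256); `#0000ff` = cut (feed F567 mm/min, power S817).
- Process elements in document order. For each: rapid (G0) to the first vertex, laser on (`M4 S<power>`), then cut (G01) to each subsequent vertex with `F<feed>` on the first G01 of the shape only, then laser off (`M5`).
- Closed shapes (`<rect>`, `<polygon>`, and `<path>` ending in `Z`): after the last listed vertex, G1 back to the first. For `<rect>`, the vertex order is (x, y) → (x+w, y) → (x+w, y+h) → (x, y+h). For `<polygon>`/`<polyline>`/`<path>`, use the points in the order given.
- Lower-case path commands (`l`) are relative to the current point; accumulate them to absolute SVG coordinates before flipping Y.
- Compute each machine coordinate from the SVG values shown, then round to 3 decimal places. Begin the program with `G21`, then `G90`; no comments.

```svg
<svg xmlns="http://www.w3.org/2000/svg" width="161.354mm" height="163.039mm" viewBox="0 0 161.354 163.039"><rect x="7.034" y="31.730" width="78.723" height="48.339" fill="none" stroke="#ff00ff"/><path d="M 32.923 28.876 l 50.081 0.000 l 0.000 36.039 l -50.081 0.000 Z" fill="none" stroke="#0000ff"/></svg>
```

G21
G90
G0 X7.034 Y131.309
M4 S587
G01 X85.757 Y131.309 F1722
G01 X85.757 Y82.970
G01 X7.034 Y82.970
G01 X7.034 Y131.309
M5
G0 X32.923 Y134.163
M4 S817
G01 X83.004 Y134.163 F567
G01 X83.004 Y98.124
G01 X32.923 Y98.124
G01 X32.923 Y134.163
M5

Since the viewBox matches the mm dimensions, user units are millimetres directly. The only transform is the Y-flip y_m = 163.039 − y_svg.

Shape 1 is a rectangle drawn with `<rect>`. Its stroke #ff00ff means score at S587, F1722. After flipping Y the toolpath is (7.034,131.309) → (85.757,131.309) → (85.757,82.970) → (7.034,82.970) → (7.034,131.309), returning to the start.

Shape 2 is a rectangle drawn with `<path>`. Its stroke #0000ff means cut at S817, F567. After flipping Y the toolpath is (32.923,134.163) → (83.004,134.163) → (83.004,98.124) → (32.923,98.124) → (32.923,134.163), returning to the start.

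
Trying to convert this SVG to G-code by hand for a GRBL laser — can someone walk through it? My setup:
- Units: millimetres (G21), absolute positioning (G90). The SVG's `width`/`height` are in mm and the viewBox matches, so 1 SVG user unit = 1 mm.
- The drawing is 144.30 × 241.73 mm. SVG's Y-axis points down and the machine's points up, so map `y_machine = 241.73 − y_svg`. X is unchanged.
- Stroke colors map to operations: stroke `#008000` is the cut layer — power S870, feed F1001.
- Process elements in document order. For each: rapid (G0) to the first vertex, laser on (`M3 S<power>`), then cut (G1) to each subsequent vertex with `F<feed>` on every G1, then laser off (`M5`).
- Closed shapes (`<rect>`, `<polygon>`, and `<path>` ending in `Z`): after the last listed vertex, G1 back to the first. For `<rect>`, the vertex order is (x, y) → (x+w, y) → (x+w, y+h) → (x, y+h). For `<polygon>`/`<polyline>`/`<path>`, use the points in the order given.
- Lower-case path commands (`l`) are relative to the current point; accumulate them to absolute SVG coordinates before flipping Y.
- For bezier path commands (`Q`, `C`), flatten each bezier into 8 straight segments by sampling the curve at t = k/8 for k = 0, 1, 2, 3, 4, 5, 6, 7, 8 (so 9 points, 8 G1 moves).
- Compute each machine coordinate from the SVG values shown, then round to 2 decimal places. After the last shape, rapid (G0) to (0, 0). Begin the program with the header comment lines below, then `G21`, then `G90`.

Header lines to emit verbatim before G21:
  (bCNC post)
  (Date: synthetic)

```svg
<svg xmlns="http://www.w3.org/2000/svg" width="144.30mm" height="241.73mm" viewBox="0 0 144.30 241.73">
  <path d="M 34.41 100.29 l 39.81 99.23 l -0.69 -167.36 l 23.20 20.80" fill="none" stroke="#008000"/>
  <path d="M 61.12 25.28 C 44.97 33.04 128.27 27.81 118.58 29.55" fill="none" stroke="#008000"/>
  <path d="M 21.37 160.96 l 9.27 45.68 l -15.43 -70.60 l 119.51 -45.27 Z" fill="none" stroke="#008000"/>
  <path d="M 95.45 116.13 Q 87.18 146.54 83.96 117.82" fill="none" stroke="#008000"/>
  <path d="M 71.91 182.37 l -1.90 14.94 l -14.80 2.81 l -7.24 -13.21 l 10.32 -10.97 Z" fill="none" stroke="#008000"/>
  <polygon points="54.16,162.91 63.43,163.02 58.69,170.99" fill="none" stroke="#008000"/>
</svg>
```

1 u = 1 mm; y_m = 241.73 − y.

[1] `<path>` open polyline, #008000→cut S870 F1001: (34.41,141.44) → (74.22,42.21) → (73.53,209.57) → (96.73,188.77)

[2] `<path>` cubic bezier, #008000→cut S870 F1001: (61.12,216.45) → (59.35,214.11) → (64.65,212.75) → (74.76,212.15) → (87.43,212.06) → (100.40,212.25) → (111.42,212.49) → (118.23,212.54) → (118.58,212.18)

[3] `<path>` closed polygon, #008000→cut S870 F1001: (21.37,80.77) → (30.64,35.09) → (15.21,105.69) → (134.72,150.96) → (21.37,80.77) (closed)

[4] `<path>` quadratic bezier, #008000→cut S870 F1001: (95.45,125.60) → (93.46,118.92) → (91.63,114.09) → (89.96,111.11) → (88.44,109.97) → (87.09,110.69) → (85.89,113.25) → (84.84,117.65) → (83.96,123.91)

[5] `<path>` regular polygon, #008000→cut S870 F1001: (71.91,59.36) → (70.01,44.42) → (55.21,41.61) → (47.97,54.82) → (58.29,65.79) → (71.91,59.36) (closed)

[6] `<polygon>` regular polygon, #008000→cut S870 F1001: (54.16,78.82) → (63.43,78.71) → (58.69,70.74) → (54.16,78.82) (closed)

(bCNC post)
(Date: synthetic)
G21
G90
G0 X34.41 Y141.44
M3 S870
G1 X74.22 Y42.21 F1001
G1 X73.53 Y209.57 F1001
G1 X96.73 Y188.77 F1001
M5
G0 X61.12 Y216.45
M3 S870
G1 X59.35 Y214.11 F1001
G1 X64.65 Y212.75 F1001
G1 X74.76 Y212.15 F1001
G1 X87.43 Y212.06 F1001
G1 X100.40 Y212.25 F1001
G1 X111.42 Y212.49 F1001
G1 X118.23 Y212.54 F1001
G1 X118.58 Y212.18 F1001
M5
G0 X21.37 Y80.77
M3 S870
G1 X30.64 Y35.09 F1001
G1 X15.21 Y105.69 F1001
G1 X134.72 Y150.96 F1001
G1 X21.37 Y80.77 F1001
M5
G0 X95.45 Y125.60
M3 S870
G1 X93.46 Y118.92 F1001
G1 X91.63 Y114.09 F1001
G1 X89.96 Y111.11 F1001
G1 X88.44 Y109.97 F1001
G1 X87.09 Y110.69 F1001
G1 X85.89 Y113.25 F1001
G1 X84.84 Y117.65 F1001
G1 X83.96 Y123.91 F1001
M5
G0 X71.91 Y59.36
M3 S870
G1 X70.01 Y44.42 F1001
G1 X55.21 Y41.61 F1001
G1 X47.97 Y54.82 F1001
G1 X58.29 Y65.79 F1001
G1 X71.91 Y59.36 F1001
M5
G0 X54.16 Y78.82
M3 S870
G1 X63.43 Y78.71 F1001
G1 X58.69 Y70.74 F1001
G1 X54.16 Y78.82 F1001
M5
G0 X0.00 Y0.00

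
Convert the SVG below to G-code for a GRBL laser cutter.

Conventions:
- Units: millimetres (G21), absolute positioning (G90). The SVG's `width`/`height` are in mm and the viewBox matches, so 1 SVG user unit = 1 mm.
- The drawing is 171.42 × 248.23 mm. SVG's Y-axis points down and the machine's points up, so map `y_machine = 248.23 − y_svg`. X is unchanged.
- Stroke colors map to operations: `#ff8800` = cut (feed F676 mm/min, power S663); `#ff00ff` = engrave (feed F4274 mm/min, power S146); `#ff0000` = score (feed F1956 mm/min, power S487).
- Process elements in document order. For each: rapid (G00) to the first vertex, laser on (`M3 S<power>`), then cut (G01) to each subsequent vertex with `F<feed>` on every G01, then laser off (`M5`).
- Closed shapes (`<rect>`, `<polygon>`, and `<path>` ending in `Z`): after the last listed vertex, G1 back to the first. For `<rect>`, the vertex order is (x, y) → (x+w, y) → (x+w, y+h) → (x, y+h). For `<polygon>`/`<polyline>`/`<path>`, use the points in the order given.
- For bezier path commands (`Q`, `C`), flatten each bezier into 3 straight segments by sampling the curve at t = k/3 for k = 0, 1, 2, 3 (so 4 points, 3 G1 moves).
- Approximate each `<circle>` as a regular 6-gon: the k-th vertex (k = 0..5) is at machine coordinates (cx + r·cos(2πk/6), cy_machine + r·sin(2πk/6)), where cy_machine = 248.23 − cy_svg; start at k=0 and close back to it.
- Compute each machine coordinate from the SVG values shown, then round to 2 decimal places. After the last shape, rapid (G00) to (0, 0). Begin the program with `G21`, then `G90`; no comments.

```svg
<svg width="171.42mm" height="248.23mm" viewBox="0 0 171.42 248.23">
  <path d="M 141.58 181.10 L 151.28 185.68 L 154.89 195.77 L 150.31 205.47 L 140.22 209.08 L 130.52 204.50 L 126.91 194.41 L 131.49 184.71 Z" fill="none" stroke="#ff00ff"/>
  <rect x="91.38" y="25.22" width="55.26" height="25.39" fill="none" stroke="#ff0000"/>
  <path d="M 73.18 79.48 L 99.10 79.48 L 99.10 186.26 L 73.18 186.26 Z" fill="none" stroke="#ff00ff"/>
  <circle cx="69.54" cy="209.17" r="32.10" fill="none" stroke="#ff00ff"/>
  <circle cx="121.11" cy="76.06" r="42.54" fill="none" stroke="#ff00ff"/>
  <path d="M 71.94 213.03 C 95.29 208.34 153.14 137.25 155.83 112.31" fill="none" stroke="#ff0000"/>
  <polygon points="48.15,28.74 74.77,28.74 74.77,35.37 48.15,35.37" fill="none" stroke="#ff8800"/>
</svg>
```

viewBox `0 0 171.42 248.23` with mm width/height → 1 unit = 1 mm. Flip: y_m = 248.23 − y_svg.

**Shape 1** — `<path>` regular polygon, stroke `#ff00ff` → engrave (S146, F4274). Machine vertices: (141.58,67.13) → (151.28,62.55) → (154.89,52.46) → (150.31,42.76) → (140.22,39.15) → (130.52,43.73) → (126.91,53.82) → (131.49,63.52) → (141.58,67.13). Closed: final G1 returns to the first vertex.

**Shape 2** — `<rect>` rectangle, stroke `#ff0000` → score (S487, F1956). Machine vertices: (91.38,223.01) → (146.64,223.01) → (146.64,197.62) → (91.38,197.62) → (91.38,223.01). Closed: final G1 returns to the first vertex.

**Shape 3** — `<path>` rectangle, stroke `#ff00ff` → engrave (S146, F4274). Machine vertices: (73.18,168.75) → (99.10,168.75) → (99.10,61.97) → (73.18,61.97) → (73.18,168.75). Closed: final G1 returns to the first vertex.

**Shape 4** — `<circle>` circle, stroke `#ff00ff` → engrave (S146, F4274). Machine vertices: (101.64,39.06) → (85.59,66.86) → (53.49,66.86) → (37.44,39.06) → (53.49,11.26) → (85.59,11.26) → (101.64,39.06). Closed: final G1 returns to the first vertex.

**Shape 5** — `<circle>` circle, stroke `#ff00ff` → engrave (S146, F4274). Machine vertices: (163.65,172.17) → (142.38,209.01) → (99.84,209.01) → (78.57,172.17) → (99.84,135.33) → (142.38,135.33) → (163.65,172.17). Closed: final G1 returns to the first vertex.

**Shape 6** — `<path>` cubic bezier, stroke `#ff0000` → score (S487, F1956). Control points (SVG): P0=(71.94,213.03), P1=(95.29,208.34), P2=(153.14,137.25), P3=(155.83,112.31); sampled at t=k/3. Machine vertices: (71.94,35.20) → (103.47,57.85) → (138.07,99.77) → (155.83,135.92). Open path.

**Shape 7** — `<polygon>` rectangle, stroke `#ff8800` → cut (S663, F676). Machine vertices: (48.15,219.49) → (74.77,219.49) → (74.77,212.86) → (48.15,212.86) → (48.15,219.49). Closed: final G1 returns to the first vertex.

G21
G90
G00 X141.58 Y67.13
M3 S146
G01 X151.28 Y62.55 F4274
G01 X154.89 Y52.46 F4274
G01 X150.31 Y42.76 F4274
G01 X140.22 Y39.15 F4274
G01 X130.52 Y43.73 F4274
G01 X126.91 Y53.82 F4274
G01 X131.49 Y63.52 F4274
G01 X141.58 Y67.13 F4274
M5
G00 X91.38 Y223.01
M3 S487
G01 X146.64 Y223.01 F1956
G01 X146.64 Y197.62 F1956
G01 X91.38 Y197.62 F1956
G01 X91.38 Y223.01 F1956
M5
G00 X73.18 Y168.75
M3 S146
G01 X99.10 Y168.75 F4274
G01 X99.10 Y61.97 F4274
G01 X73.18 Y61.97 F4274
G01 X73.18 Y168.75 F4274
M5
G00 X101.64 Y39.06
M3 S146
G01 X85.59 Y66.86 F4274
G01 X53.49 Y66.86 F4274
G01 X37.44 Y39.06 F4274
G01 X53.49 Y11.26 F4274
G01 X85.59 Y11.26 F4274
G01 X101.64 Y39.06 F4274
M5
G00 X163.65 Y172.17
M3 S146
G01 X142.38 Y209.01 F4274
G01 X99.84 Y209.01 F4274
G01 X78.57 Y172.17 F4274
G01 X99.84 Y135.33 F4274
G01 X142.38 Y135.33 F4274
G01 X163.65 Y172.17 F4274
M5
G00 X71.94 Y35.20
M3 S487
G01 X103.47 Y57.85 F1956
G01 X138.07 Y99.77 F1956
G01 X155.83 Y135.92 F1956
M5
G00 X48.15 Y219.49
M3 S663
G01 X74.77 Y219.49 F676
G01 X74.77 Y212.86 F676
G01 X48.15 Y212.86 F676
G01 X48.15 Y219.49 F676
M5
G00 X0.00 Y0.00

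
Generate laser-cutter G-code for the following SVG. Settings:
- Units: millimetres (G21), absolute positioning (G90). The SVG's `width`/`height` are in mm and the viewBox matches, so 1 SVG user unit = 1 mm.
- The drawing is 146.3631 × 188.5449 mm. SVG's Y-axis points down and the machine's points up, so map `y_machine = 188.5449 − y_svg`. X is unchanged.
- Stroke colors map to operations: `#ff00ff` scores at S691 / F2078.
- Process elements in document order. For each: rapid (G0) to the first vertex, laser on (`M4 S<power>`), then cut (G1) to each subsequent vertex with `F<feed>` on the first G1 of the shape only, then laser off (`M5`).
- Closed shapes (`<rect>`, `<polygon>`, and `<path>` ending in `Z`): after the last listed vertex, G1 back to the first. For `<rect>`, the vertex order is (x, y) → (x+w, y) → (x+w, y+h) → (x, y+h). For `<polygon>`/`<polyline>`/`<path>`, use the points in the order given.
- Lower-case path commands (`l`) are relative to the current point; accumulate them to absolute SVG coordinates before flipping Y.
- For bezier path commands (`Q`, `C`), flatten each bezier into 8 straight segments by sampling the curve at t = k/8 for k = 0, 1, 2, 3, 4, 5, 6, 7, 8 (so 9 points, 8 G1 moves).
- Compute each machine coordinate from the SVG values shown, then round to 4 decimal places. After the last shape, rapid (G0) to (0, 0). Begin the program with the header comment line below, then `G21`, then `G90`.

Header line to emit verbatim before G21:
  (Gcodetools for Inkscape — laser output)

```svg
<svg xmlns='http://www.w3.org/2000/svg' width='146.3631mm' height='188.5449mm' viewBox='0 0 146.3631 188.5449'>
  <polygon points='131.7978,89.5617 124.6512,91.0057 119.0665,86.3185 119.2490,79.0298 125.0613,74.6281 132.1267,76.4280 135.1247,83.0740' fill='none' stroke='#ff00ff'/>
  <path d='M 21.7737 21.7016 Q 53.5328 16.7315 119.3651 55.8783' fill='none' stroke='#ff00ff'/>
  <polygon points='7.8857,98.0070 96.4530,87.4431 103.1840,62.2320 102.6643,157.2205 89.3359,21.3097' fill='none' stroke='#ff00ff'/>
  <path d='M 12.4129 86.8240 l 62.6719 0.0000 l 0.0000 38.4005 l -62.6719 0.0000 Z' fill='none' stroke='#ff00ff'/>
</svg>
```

viewBox `0 0 146.3631 188.5449` with mm width/height → 1 unit = 1 mm. Flip: y_m = 188.5449 − y_svg.

**Shape 1** — `<polygon>` regular polygon, stroke `#ff00ff` → score (S691, F2078). Machine vertices: (131.7978,98.9832) → (124.6512,97.5392) → (119.0665,102.2264) → (119.2490,109.5151) → (125.0613,113.9168) → (132.1267,112.1169) → (135.1247,105.4709) → (131.7978,98.9832). Closed: final G1 returns to the first vertex.

**Shape 2** — `<path>` quadratic bezier, stroke `#ff00ff` → score (S691, F2078). Control points (SVG): P0=(21.7737,21.7016), P1=(53.5328,16.7315), P2=(119.3651,55.8783); sampled at t=k/8. Machine vertices: (21.7737,166.8433) → (30.2459,167.3965) → (39.7828,166.5710) → (50.3846,164.3669) → (62.0511,160.7842) → (74.7824,155.8228) → (88.5785,149.4827) → (103.4394,141.7640) → (119.3651,132.6666). Open path.

**Shape 3** — `<polygon>` closed polygon, stroke `#ff00ff` → score (S691, F2078). Machine vertices: (7.8857,90.5379) → (96.4530,101.1018) → (103.1840,126.3129) → (102.6643,31.3244) → (89.3359,167.2352) → (7.8857,90.5379). Closed: final G1 returns to the first vertex.

**Shape 4** — `<path>` rectangle, stroke `#ff00ff` → score (S691, F2078). Machine vertices: (12.4129,101.7209) → (75.0848,101.7209) → (75.0848,63.3204) → (12.4129,63.3204) → (12.4129,101.7209). Closed: final G1 returns to the first vertex.

(Gcodetools for Inkscape — laser output)
G21
G90
G0 X131.7978 Y98.9832
M4 S691
G1 X124.6512 Y97.5392 F2078
G1 X119.0665 Y102.2264
G1 X119.2490 Y109.5151
G1 X125.0613 Y113.9168
G1 X132.1267 Y112.1169
G1 X135.1247 Y105.4709
G1 X131.7978 Y98.9832
M5
G0 X21.7737 Y166.8433
M4 S691
G1 X30.2459 Y167.3965 F2078
G1 X39.7828 Y166.5710
G1 X50.3846 Y164.3669
G1 X62.0511 Y160.7842
G1 X74.7824 Y155.8228
G1 X88.5785 Y149.4827
G1 X103.4394 Y141.7640
G1 X119.3651 Y132.6666
M5
G0 X7.8857 Y90.5379
M4 S691
G1 X96.4530 Y101.1018 F2078
G1 X103.1840 Y126.3129
G1 X102.6643 Y31.3244
G1 X89.3359 Y167.2352
G1 X7.8857 Y90.5379
M5
G0 X12.4129 Y101.7209
M4 S691
G1 X75.0848 Y101.7209 F2078
G1 X75.0848 Y63.3204
G1 X12.4129 Y63.3204
G1 X12.4129 Y101.7209
M5
G0 X0.0000 Y0.0000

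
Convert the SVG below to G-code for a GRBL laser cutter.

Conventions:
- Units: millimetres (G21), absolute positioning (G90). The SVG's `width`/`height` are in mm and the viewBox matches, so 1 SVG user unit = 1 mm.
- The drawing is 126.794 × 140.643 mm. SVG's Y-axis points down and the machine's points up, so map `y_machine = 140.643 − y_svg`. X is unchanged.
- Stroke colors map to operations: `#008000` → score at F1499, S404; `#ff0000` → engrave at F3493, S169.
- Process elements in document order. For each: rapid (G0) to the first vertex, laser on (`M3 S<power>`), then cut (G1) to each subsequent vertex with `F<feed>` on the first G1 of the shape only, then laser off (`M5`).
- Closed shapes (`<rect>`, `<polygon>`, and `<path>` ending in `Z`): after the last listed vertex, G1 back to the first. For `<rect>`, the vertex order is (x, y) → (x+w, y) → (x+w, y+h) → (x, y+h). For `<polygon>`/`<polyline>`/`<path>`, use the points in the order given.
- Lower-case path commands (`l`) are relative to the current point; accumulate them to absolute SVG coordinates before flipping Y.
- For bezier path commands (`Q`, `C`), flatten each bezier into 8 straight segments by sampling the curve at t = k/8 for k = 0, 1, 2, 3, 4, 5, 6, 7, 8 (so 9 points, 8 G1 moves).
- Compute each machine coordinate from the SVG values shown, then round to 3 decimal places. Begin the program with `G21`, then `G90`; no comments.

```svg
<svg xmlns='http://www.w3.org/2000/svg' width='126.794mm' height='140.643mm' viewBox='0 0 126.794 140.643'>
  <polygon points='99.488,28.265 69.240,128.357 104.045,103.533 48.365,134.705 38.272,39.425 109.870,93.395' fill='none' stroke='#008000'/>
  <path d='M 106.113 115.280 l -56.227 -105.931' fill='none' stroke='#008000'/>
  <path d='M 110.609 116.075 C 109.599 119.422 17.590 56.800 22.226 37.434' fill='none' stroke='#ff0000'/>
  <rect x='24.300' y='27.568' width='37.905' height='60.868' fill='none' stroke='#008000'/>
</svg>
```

G21
G90
G0 X99.488 Y112.378
M3 S404
G1 X69.240 Y12.286 F1499
G1 X104.045 Y37.110
G1 X48.365 Y5.938
G1 X38.272 Y101.218
G1 X109.870 Y47.248
G1 X99.488 Y112.378
M5
G0 X106.113 Y25.363
M3 S404
G1 X49.886 Y131.294 F1499
M5
G0 X110.609 Y24.568
M3 S169
G1 X106.331 Y26.192 F3493
G1 X95.721 Y32.720
G1 X80.978 Y42.873
G1 X64.300 Y55.371
G1 X47.887 Y68.934
G1 X33.938 Y82.281
G1 X24.651 Y94.132
G1 X22.226 Y103.209
M5
G0 X24.300 Y113.075
M3 S404
G1 X62.205 Y113.075 F1499
G1 X62.205 Y52.207
G1 X24.300 Y52.207
G1 X24.300 Y113.075
M5

1 u = 1 mm; y_m = 140.643 − y.

[1] `<polygon>` closed polygon, #008000→score S404 F1499: (99.488,112.378) → (69.240,12.286) → (104.045,37.110) → (48.365,5.938) → (38.272,101.218) → (109.870,47.248) → (99.488,112.378) (closed)

[2] `<path>` line segment, #008000→score S404 F1499: (106.113,25.363) → (49.886,131.294)

[3] `<path>` cubic bezier, #ff0000→engrave S169 F3493: (110.609,24.568) → (106.331,26.192) → (95.721,32.720) → (80.978,42.873) → (64.300,55.371) → (47.887,68.934) → (33.938,82.281) → (24.651,94.132) → (22.226,103.209)

[4] `<rect>` rectangle, #008000→score S404 F1499: (24.300,113.075) → (62.205,113.075) → (62.205,52.207) → (24.300,52.207) → (24.300,113.075) (closed)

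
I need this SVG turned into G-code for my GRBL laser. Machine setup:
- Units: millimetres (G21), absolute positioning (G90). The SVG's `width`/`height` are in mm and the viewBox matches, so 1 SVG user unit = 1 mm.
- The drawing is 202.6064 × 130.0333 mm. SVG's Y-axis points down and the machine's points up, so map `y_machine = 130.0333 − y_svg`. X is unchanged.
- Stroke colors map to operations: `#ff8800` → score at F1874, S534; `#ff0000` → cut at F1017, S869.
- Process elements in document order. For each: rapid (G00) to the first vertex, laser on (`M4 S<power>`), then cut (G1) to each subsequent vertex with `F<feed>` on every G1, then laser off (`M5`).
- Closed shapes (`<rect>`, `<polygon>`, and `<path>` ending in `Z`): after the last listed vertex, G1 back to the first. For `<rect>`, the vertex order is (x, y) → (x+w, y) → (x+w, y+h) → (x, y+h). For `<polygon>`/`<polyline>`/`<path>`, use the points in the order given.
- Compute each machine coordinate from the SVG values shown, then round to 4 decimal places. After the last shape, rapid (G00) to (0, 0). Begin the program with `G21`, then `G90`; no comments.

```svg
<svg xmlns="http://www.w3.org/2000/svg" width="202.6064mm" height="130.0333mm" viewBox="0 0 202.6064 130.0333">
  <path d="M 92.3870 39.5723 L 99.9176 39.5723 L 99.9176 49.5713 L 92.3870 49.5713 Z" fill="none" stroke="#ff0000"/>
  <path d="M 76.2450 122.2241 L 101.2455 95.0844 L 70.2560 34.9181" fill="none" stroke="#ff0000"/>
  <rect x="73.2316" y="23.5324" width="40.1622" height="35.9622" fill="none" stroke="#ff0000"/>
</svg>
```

G21
G90
G00 X92.3870 Y90.4610
M4 S869
G1 X99.9176 Y90.4610 F1017
G1 X99.9176 Y80.4620 F1017
G1 X92.3870 Y80.4620 F1017
G1 X92.3870 Y90.4610 F1017
M5
G00 X76.2450 Y7.8092
M4 S869
G1 X101.2455 Y34.9489 F1017
G1 X70.2560 Y95.1152 F1017
M5
G00 X73.2316 Y106.5009
M4 S869
G1 X113.3938 Y106.5009 F1017
G1 X113.3938 Y70.5387 F1017
G1 X73.2316 Y70.5387 F1017
G1 X73.2316 Y106.5009 F1017
M5
G00 X0.0000 Y0.0000

1 u = 1 mm; y_m = 130.0333 − y.

[1] `<path>` rectangle, #ff0000→cut S869 F1017: (92.3870,90.4610) → (99.9176,90.4610) → (99.9176,80.4620) → (92.3870,80.4620) → (92.3870,90.4610) (closed)

[2] `<path>` open polyline, #ff0000→cut S869 F1017: (76.2450,7.8092) → (101.2455,34.9489) → (70.2560,95.1152)

[3] `<rect>` rectangle, #ff0000→cut S869 F1017: (73.2316,106.5009) → (113.3938,106.5009) → (113.3938,70.5387) → (73.2316,70.5387) → (73.2316,106.5009) (closed)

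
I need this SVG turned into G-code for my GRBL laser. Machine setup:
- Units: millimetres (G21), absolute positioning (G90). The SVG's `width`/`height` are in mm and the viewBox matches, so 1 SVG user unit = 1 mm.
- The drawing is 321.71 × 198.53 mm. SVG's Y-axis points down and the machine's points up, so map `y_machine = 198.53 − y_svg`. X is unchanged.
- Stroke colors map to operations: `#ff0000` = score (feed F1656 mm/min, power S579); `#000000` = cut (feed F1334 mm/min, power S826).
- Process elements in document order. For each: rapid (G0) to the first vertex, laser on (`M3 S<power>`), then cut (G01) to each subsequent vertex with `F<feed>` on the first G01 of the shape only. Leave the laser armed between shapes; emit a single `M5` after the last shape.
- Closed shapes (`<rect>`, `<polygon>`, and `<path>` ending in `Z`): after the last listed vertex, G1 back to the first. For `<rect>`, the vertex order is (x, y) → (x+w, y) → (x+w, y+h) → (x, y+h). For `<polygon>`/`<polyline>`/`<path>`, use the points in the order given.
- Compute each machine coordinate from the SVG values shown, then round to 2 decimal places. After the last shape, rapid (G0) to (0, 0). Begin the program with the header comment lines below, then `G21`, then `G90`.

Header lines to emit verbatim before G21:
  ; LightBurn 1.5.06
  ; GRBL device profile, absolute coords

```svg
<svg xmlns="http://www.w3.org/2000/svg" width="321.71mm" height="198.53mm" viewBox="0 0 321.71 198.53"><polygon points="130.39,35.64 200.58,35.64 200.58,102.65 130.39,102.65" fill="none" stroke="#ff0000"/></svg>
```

; LightBurn 1.5.06
; GRBL device profile, absolute coords
G21
G90
G0 X130.39 Y162.89
M3 S579
G01 X200.58 Y162.89 F1656
G01 X200.58 Y95.88
G01 X130.39 Y95.88
G01 X130.39 Y162.89
M5
G0 X0.00 Y0.00

1 u = 1 mm; y_m = 198.53 − y.

[1] `<polygon>` rectangle, #ff0000→score S579 F1656: (130.39,162.89) → (200.58,162.89) → (200.58,95.88) → (130.39,95.88) → (130.39,162.89) (closed)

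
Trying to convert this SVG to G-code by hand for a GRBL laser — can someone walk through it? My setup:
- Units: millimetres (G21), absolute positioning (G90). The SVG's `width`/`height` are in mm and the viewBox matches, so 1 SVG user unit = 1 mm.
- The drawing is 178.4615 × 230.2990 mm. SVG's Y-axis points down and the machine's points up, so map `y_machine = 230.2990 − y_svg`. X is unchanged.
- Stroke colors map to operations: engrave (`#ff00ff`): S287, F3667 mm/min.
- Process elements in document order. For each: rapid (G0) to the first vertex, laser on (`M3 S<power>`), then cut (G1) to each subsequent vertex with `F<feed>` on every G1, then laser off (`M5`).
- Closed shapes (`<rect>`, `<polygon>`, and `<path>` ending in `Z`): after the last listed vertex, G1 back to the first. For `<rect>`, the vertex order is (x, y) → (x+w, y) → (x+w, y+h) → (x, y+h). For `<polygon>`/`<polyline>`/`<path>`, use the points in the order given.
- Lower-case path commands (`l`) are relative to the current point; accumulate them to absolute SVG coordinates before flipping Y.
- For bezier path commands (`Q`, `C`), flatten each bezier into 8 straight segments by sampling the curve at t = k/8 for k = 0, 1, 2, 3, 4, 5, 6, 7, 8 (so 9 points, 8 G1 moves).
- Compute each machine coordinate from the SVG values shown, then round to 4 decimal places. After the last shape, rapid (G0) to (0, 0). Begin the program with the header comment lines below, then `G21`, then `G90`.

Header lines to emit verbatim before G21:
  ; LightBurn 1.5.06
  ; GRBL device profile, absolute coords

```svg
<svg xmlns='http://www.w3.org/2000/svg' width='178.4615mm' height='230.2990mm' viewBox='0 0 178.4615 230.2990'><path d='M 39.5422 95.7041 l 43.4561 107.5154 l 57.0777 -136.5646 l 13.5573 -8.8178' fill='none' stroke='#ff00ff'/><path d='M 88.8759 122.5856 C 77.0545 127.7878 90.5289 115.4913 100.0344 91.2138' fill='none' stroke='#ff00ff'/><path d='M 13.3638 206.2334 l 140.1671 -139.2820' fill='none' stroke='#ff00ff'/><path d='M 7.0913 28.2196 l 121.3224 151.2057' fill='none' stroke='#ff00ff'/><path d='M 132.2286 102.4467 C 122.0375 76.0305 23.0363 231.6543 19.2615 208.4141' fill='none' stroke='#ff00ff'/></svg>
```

; LightBurn 1.5.06
; GRBL device profile, absolute coords
G21
G90
G0 X39.5422 Y134.5949
M3 S287
G1 X82.9983 Y27.0795 F3667
G1 X140.0760 Y163.6441 F3667
G1 X153.6333 Y172.4619 F3667
M5
G0 X88.8759 Y107.7134
M3 S287
G1 X85.5715 Y106.5720 F3667
G1 X84.2956 Y107.0065 F3667
G1 X84.7052 Y108.9522 F3667
G1 X86.4576 Y112.3444 F3667
G1 X89.2096 Y117.1185 F3667
G1 X92.6184 Y123.2097 F3667
G1 X96.3410 Y130.5535 F3667
G1 X100.0344 Y139.0852 F3667
M5
G0 X13.3638 Y24.0656
M3 S287
G1 X153.5309 Y163.3476 F3667
M5
G0 X7.0913 Y202.0794
M3 S287
G1 X128.4137 Y50.8737 F3667
M5
G0 X132.2286 Y127.8523
M3 S287
G1 X124.6034 Y129.9301 F3667
G1 X110.8090 Y119.1711 F3667
G1 X93.0019 Y99.8044 F3667
G1 X73.3389 Y76.0596 F3667
G1 X53.9767 Y52.1659 F3667
G1 X37.0720 Y32.3526 F3667
G1 X24.7813 Y20.8492 F3667
G1 X19.2615 Y21.8849 F3667
M5
G0 X0.0000 Y0.0000

viewBox `0 0 178.4615 230.2990` with mm width/height → 1 unit = 1 mm. Flip: y_m = 230.2990 − y_svg.

**Shape 1** — `<path>` open polyline, stroke `#ff00ff` → engrave (S287, F3667). Machine vertices: (39.5422,134.5949) → (82.9983,27.0795) → (140.0760,163.6441) → (153.6333,172.4619). Open path.

**Shape 2** — `<path>` cubic bezier, stroke `#ff00ff` → engrave (S287, F3667). Control points (SVG): P0=(88.8759,122.5856), P1=(77.0545,127.7878), P2=(90.5289,115.4913), P3=(100.0344,91.2138); sampled at t=k/8. Machine vertices: (88.8759,107.7134) → (85.5715,106.5720) → (84.2956,107.0065) → (84.7052,108.9522) → (86.4576,112.3444) → (89.2096,117.1185) → (92.6184,123.2097) → (96.3410,130.5535) → (100.0344,139.0852). Open path.

**Shape 3** — `<path>` line segment, stroke `#ff00ff` → engrave (S287, F3667). Machine vertices: (13.3638,24.0656) → (153.5309,163.3476). Open path.

**Shape 4** — `<path>` line segment, stroke `#ff00ff` → engrave (S287, F3667). Machine vertices: (7.0913,202.0794) → (128.4137,50.8737). Open path.

**Shape 5** — `<path>` cubic bezier, stroke `#ff00ff` → engrave (S287, F3667). Control points (SVG): P0=(132.2286,102.4467), P1=(122.0375,76.0305), P2=(23.0363,231.6543), P3=(19.2615,208.4141); sampled at t=k/8. Machine vertices: (132.2286,127.8523) → (124.6034,129.9301) → (110.8090,119.1711) → (93.0019,99.8044) → (73.3389,76.0596) → (53.9767,52.1659) → (37.0720,32.3526) → (24.7813,20.8492) → (19.2615,21.8849). Open path.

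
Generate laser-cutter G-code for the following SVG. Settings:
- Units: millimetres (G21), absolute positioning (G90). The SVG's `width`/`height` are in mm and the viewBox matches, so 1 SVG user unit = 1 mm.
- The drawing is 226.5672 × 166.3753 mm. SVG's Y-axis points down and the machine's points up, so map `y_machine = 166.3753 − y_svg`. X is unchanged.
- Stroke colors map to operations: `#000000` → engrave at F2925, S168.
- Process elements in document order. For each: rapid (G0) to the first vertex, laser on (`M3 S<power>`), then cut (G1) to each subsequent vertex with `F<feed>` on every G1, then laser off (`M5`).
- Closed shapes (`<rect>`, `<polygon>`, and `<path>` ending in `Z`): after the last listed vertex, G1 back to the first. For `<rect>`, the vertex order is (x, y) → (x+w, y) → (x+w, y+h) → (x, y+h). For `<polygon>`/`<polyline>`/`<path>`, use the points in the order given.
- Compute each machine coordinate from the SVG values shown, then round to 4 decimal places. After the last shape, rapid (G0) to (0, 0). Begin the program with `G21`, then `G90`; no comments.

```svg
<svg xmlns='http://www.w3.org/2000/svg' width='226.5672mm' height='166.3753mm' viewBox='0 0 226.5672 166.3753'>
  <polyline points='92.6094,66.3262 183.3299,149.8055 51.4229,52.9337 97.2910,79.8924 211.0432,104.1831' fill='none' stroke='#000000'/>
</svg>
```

Since the viewBox matches the mm dimensions, user units are millimetres directly. The only transform is the Y-flip y_m = 166.3753 − y_svg.

Shape 1 is a open polyline drawn with `<polyline>`. Its stroke #000000 means engrave at S168, F2925. After flipping Y the toolpath is (92.6094,100.0491) → (183.3299,16.5698) → (51.4229,113.4416) → (97.2910,86.4829) → (211.0432,62.1922).

G21
G90
G0 X92.6094 Y100.0491
M3 S168
G1 X183.3299 Y16.5698 F2925
G1 X51.4229 Y113.4416 F2925
G1 X97.2910 Y86.4829 F2925
G1 X211.0432 Y62.1922 F2925
M5
G0 X0.0000 Y0.0000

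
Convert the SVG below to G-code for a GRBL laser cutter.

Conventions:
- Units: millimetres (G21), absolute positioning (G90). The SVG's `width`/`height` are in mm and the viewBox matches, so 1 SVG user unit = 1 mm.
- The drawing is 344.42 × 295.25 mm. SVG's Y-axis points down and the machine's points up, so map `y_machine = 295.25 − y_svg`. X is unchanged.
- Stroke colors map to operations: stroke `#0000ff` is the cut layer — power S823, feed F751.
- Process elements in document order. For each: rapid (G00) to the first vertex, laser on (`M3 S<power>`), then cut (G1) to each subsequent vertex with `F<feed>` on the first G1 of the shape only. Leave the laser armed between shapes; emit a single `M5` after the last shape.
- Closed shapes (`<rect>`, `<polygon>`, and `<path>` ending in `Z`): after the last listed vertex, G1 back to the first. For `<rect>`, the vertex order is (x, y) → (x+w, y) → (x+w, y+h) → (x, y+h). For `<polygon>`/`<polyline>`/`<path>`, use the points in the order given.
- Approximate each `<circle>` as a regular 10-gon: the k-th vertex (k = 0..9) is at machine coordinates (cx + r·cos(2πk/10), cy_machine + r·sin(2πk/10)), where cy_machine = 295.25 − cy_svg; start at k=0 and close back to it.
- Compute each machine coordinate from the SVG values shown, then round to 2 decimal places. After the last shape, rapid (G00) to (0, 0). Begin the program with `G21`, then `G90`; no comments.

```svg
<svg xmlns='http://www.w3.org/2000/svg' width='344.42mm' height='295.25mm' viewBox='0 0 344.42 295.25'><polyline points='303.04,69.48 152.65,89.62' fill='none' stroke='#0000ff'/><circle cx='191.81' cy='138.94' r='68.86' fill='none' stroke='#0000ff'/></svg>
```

G21
G90
G00 X303.04 Y225.77
M3 S823
G1 X152.65 Y205.63 F751
G00 X260.67 Y156.31
M3 S823
G1 X247.52 Y196.78 F751
G1 X213.09 Y221.80
G1 X170.53 Y221.80
G1 X136.10 Y196.78
G1 X122.95 Y156.31
G1 X136.10 Y115.84
G1 X170.53 Y90.82
G1 X213.09 Y90.82
G1 X247.52 Y115.84
G1 X260.67 Y156.31
M5
G00 X0.00 Y0.00

viewBox `0 0 344.42 295.25` with mm width/height → 1 unit = 1 mm. Flip: y_m = 295.25 − y_svg.

**Shape 1** — `<polyline>` line segment, stroke `#0000ff` → cut (S823, F751). Machine vertices: (303.04,225.77) → (152.65,205.63). Open path.

**Shape 2** — `<circle>` circle, stroke `#0000ff` → cut (S823, F751). Machine vertices: (260.67,156.31) → (247.52,196.78) → (213.09,221.80) → (170.53,221.80) → (136.10,196.78) → (122.95,156.31) → (136.10,115.84) → (170.53,90.82) → (213.09,90.82) → (247.52,115.84) → (260.67,156.31). Closed: final G1 returns to the first vertex.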